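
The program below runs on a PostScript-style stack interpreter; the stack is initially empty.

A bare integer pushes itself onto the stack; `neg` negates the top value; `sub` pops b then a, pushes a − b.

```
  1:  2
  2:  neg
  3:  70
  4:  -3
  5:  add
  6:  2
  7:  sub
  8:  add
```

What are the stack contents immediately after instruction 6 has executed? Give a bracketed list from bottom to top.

2    2
neg  -2
70   -2 70
-3   -2 70 -3
add  -2 67
2    -2 67 2

[-2, 67, 2]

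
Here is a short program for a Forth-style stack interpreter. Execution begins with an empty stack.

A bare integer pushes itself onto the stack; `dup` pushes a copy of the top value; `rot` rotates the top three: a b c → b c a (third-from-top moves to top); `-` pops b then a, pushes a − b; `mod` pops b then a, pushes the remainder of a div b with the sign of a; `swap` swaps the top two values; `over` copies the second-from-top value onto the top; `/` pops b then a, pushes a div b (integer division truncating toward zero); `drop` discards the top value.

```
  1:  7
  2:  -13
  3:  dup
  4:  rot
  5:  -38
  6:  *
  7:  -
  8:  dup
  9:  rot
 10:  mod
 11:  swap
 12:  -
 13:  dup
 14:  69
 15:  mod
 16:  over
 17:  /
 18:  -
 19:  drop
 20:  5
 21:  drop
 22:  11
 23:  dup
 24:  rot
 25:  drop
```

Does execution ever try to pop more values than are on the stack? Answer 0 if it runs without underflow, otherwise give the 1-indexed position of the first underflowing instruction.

7    → 7
-13  → 7 -13
dup  → 7 -13 -13
rot  → -13 -13 7
-38  → -13 -13 7 -38
*    → -13 -13 -266
-    → -13 253
dup  → -13 253 253
rot  → 253 253 -13
mod  → 253 6
swap → 6 253
-    → -247
dup  → -247 -247
69   → -247 -247 69
mod  → -247 -40
over → -247 -40 -247
/    → -247 0
-    → -247
drop → (empty)
5    → 5
drop → (empty)
11   → 11
dup  → 11 11
rot  — needs 3 operands, stack has 2 → underflow

24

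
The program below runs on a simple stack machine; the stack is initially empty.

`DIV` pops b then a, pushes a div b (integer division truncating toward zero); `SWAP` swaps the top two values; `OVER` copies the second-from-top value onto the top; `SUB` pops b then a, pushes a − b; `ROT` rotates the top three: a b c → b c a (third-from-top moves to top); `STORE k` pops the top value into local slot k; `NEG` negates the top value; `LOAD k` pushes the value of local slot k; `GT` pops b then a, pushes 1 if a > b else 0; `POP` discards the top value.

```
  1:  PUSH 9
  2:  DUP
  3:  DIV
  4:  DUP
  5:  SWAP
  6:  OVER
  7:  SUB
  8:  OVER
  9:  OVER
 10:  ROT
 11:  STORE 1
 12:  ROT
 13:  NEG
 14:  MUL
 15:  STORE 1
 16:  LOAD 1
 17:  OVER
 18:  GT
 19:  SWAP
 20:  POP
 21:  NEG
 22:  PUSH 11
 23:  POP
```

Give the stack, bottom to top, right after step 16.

PUSH 9  -> 9
DUP     -> 9 9
DIV     -> 1
DUP     -> 1 1
SWAP    -> 1 1
OVER    -> 1 1 1
SUB     -> 1 0
OVER    -> 1 0 1
OVER    -> 1 0 1 0
ROT     -> 1 1 0 0
STORE 1 -> 1 1 0
ROT     -> 1 0 1
NEG     -> 1 0 -1
MUL     -> 1 0
STORE 1 -> 1
LOAD 1  -> 1 0

[1, 0]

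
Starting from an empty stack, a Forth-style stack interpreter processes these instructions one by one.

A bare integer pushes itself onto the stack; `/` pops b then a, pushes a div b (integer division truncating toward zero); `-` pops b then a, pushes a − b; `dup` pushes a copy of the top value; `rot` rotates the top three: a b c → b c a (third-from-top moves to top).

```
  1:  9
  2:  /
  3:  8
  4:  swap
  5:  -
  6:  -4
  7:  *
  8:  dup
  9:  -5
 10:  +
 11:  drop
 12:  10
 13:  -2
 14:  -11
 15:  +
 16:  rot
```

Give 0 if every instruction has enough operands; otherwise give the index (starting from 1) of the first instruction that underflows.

2

9 -> 9
/  — needs 2 operands, stack has 1 → underflow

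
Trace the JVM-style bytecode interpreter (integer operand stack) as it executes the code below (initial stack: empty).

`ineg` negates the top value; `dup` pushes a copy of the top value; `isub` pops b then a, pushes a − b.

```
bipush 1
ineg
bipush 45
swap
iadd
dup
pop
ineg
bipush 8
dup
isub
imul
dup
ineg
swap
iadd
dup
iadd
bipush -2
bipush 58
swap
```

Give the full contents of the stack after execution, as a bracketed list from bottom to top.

[0, 58, -2]

bipush 1  -> 1
ineg      -> -1
bipush 45 -> -1 45
swap      -> 45 -1
iadd      -> 44
dup       -> 44 44
pop       -> 44
ineg      -> -44
bipush 8  -> -44 8
dup       -> -44 8 8
isub      -> -44 0
imul      -> 0
dup       -> 0 0
ineg      -> 0 0
swap      -> 0 0
iadd      -> 0
dup       -> 0 0
iadd      -> 0
bipush -2 -> 0 -2
bipush 58 -> 0 -2 58
swap      -> 0 58 -2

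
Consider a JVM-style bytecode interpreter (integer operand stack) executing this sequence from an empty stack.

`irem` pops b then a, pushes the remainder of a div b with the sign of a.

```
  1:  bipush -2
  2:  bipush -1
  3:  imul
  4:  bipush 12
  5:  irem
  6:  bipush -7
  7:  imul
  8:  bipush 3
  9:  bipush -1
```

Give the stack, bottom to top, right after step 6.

bipush -2 : [-2]
bipush -1 : [-2, -1]
imul      : [2]
bipush 12 : [2, 12]
irem      : [2]
bipush -7 : [2, -7]

[2, -7]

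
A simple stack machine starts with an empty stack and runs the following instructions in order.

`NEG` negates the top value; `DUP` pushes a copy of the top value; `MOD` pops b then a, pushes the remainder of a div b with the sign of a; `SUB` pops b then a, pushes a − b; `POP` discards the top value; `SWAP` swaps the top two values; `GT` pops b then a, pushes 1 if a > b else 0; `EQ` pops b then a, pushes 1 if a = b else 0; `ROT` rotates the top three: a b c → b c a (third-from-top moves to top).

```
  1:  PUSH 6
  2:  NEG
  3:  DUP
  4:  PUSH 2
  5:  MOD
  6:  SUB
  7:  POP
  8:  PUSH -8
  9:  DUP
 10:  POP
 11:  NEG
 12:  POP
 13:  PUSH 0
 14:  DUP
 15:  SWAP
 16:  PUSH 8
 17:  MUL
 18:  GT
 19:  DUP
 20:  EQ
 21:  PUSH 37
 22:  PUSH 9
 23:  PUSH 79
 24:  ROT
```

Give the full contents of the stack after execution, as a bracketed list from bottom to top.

[1, 9, 79, 37]

PUSH 6  → [6]
NEG     → [-6]
DUP     → [-6, -6]
PUSH 2  → [-6, -6, 2]
MOD     → [-6, 0]
SUB     → [-6]
POP     → []
PUSH -8 → [-8]
DUP     → [-8, -8]
POP     → [-8]
NEG     → [8]
POP     → []
PUSH 0  → [0]
DUP     → [0, 0]
SWAP    → [0, 0]
PUSH 8  → [0, 0, 8]
MUL     → [0, 0]
GT      → [0]
DUP     → [0, 0]
EQ      → [1]
PUSH 37 → [1, 37]
PUSH 9  → [1, 37, 9]
PUSH 79 → [1, 37, 9, 79]
ROT     → [1, 9, 79, 37]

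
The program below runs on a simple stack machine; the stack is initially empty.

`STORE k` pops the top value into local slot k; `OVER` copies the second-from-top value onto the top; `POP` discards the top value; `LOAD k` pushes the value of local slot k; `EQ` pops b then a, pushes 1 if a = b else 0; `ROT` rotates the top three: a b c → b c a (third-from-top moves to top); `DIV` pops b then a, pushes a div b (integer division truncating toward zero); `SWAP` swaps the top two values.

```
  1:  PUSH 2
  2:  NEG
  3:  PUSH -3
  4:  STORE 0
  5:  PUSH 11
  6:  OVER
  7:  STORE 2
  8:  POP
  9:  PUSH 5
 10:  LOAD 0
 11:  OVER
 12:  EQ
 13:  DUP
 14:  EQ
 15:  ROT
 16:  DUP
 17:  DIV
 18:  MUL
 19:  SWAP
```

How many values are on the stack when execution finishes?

2

PUSH 2  : [2]
NEG     : [-2]
PUSH -3 : [-2, -3]
STORE 0 : [-2]
PUSH 11 : [-2, 11]
OVER    : [-2, 11, -2]
STORE 2 : [-2, 11]
POP     : [-2]
PUSH 5  : [-2, 5]
LOAD 0  : [-2, 5, -3]
OVER    : [-2, 5, -3, 5]
EQ      : [-2, 5, 0]
DUP     : [-2, 5, 0, 0]
EQ      : [-2, 5, 1]
ROT     : [5, 1, -2]
DUP     : [5, 1, -2, -2]
DIV     : [5, 1, 1]
MUL     : [5, 1]
SWAP    : [1, 5]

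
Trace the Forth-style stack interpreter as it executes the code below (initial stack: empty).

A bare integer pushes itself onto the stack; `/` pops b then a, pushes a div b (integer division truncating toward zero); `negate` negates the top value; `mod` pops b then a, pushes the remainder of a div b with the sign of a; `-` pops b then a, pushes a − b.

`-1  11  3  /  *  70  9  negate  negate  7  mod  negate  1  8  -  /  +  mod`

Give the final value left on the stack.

-1      [-1]
11      [-1, 11]
3       [-1, 11, 3]
/       [-1, 3]
*       [-3]
70      [-3, 70]
9       [-3, 70, 9]
negate  [-3, 70, -9]
negate  [-3, 70, 9]
7       [-3, 70, 9, 7]
mod     [-3, 70, 2]
negate  [-3, 70, -2]
1       [-3, 70, -2, 1]
8       [-3, 70, -2, 1, 8]
-       [-3, 70, -2, -7]
/       [-3, 70, 0]
+       [-3, 70]
mod     [-3]

-3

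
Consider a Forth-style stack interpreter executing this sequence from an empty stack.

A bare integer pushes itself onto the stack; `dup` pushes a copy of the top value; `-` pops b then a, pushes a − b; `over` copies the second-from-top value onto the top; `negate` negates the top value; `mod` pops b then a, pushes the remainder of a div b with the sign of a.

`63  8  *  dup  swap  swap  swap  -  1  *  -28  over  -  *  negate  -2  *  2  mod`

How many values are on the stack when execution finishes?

63     -> 63
8      -> 63 8
*      -> 504
dup    -> 504 504
swap   -> 504 504
swap   -> 504 504
swap   -> 504 504
-      -> 0
1      -> 0 1
*      -> 0
-28    -> 0 -28
over   -> 0 -28 0
-      -> 0 -28
*      -> 0
negate -> 0
-2     -> 0 -2
*      -> 0
2      -> 0 2
mod    -> 0

1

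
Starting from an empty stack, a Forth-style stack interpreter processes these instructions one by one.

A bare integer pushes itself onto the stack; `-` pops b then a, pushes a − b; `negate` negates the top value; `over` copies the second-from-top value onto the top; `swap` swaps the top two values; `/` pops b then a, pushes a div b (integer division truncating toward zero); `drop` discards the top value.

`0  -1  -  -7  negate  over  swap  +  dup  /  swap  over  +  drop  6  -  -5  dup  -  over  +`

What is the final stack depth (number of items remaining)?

2

0       0
-1      0 -1
-       1
-7      1 -7
negate  1 7
over    1 7 1
swap    1 1 7
+       1 8
dup     1 8 8
/       1 1
swap    1 1
over    1 1 1
+       1 2
drop    1
6       1 6
-       -5
-5      -5 -5
dup     -5 -5 -5
-       -5 0
over    -5 0 -5
+       -5 -5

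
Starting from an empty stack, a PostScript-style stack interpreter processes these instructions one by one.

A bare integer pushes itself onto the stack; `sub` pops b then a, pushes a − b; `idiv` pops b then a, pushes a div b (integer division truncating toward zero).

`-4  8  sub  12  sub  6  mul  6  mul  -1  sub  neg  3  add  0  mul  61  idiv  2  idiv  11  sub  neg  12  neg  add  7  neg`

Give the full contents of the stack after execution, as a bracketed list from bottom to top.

[-1, -7]

-4    [-4]
8     [-4, 8]
sub   [-12]
12    [-12, 12]
sub   [-24]
6     [-24, 6]
mul   [-144]
6     [-144, 6]
mul   [-864]
-1    [-864, -1]
sub   [-863]
neg   [863]
3     [863, 3]
add   [866]
0     [866, 0]
mul   [0]
61    [0, 61]
idiv  [0]
2     [0, 2]
idiv  [0]
11    [0, 11]
sub   [-11]
neg   [11]
12    [11, 12]
neg   [11, -12]
add   [-1]
7     [-1, 7]
neg   [-1, -7]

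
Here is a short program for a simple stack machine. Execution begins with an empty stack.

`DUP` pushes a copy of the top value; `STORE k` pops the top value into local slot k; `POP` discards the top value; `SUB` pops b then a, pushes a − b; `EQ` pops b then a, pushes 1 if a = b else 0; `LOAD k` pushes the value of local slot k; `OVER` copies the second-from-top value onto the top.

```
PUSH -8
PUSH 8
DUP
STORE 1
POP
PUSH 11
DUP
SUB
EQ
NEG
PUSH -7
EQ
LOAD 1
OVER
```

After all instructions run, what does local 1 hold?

8

PUSH -8  -8
PUSH 8   -8 8
DUP      -8 8 8
STORE 1  -8 8
POP      -8
PUSH 11  -8 11
DUP      -8 11 11
SUB      -8 0
EQ       0
NEG      0
PUSH -7  0 -7
EQ       0
LOAD 1   0 8
OVER     0 8 0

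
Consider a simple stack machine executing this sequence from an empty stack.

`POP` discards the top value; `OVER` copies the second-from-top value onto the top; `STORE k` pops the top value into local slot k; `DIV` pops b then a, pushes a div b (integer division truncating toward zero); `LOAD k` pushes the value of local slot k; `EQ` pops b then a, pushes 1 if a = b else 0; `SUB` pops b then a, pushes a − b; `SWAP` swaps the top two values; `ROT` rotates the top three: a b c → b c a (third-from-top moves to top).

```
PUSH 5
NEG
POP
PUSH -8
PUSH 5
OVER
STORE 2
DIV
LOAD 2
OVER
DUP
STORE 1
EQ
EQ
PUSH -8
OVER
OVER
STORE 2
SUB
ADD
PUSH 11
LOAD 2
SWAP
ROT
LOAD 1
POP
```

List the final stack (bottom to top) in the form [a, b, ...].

[-8, 11, -8]

PUSH 5  -> 5
NEG     -> -5
POP     -> (empty)
PUSH -8 -> -8
PUSH 5  -> -8 5
OVER    -> -8 5 -8
STORE 2 -> -8 5
DIV     -> -1
LOAD 2  -> -1 -8
OVER    -> -1 -8 -1
DUP     -> -1 -8 -1 -1
STORE 1 -> -1 -8 -1
EQ      -> -1 0
EQ      -> 0
PUSH -8 -> 0 -8
OVER    -> 0 -8 0
OVER    -> 0 -8 0 -8
STORE 2 -> 0 -8 0
SUB     -> 0 -8
ADD     -> -8
PUSH 11 -> -8 11
LOAD 2  -> -8 11 -8
SWAP    -> -8 -8 11
ROT     -> -8 11 -8
LOAD 1  -> -8 11 -8 -1
POP     -> -8 11 -8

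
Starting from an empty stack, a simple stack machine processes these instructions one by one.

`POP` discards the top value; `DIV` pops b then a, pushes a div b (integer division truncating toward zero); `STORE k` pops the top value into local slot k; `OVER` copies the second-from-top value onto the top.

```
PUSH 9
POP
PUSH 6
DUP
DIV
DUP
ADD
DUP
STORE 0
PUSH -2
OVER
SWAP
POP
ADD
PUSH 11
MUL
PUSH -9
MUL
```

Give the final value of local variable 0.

2

PUSH 9  -> [9]
POP     -> []
PUSH 6  -> [6]
DUP     -> [6, 6]
DIV     -> [1]
DUP     -> [1, 1]
ADD     -> [2]
DUP     -> [2, 2]
STORE 0 -> [2]
PUSH -2 -> [2, -2]
OVER    -> [2, -2, 2]
SWAP    -> [2, 2, -2]
POP     -> [2, 2]
ADD     -> [4]
PUSH 11 -> [4, 11]
MUL     -> [44]
PUSH -9 -> [44, -9]
MUL     -> [-396]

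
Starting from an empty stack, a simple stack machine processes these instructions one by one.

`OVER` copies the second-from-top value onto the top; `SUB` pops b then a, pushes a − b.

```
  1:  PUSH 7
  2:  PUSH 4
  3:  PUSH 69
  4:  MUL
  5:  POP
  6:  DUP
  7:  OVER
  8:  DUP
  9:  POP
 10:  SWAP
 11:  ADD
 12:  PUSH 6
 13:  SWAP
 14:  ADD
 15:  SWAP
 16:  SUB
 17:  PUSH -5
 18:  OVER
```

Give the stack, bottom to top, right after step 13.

[7, 6, 14]

PUSH 7  : [7]
PUSH 4  : [7, 4]
PUSH 69 : [7, 4, 69]
MUL     : [7, 276]
POP     : [7]
DUP     : [7, 7]
OVER    : [7, 7, 7]
DUP     : [7, 7, 7, 7]
POP     : [7, 7, 7]
SWAP    : [7, 7, 7]
ADD     : [7, 14]
PUSH 6  : [7, 14, 6]
SWAP    : [7, 6, 14]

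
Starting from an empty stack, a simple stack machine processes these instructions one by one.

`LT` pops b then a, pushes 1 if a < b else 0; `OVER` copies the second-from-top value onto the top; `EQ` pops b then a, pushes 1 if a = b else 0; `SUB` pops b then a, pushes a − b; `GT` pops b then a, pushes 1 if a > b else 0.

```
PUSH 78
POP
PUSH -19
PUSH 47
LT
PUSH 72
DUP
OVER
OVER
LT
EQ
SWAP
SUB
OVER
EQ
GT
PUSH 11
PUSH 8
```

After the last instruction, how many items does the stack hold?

PUSH 78  : 78
POP      : (empty)
PUSH -19 : -19
PUSH 47  : -19 47
LT       : 1
PUSH 72  : 1 72
DUP      : 1 72 72
OVER     : 1 72 72 72
OVER     : 1 72 72 72 72
LT       : 1 72 72 0
EQ       : 1 72 0
SWAP     : 1 0 72
SUB      : 1 -72
OVER     : 1 -72 1
EQ       : 1 0
GT       : 1
PUSH 11  : 1 11
PUSH 8   : 1 11 8

3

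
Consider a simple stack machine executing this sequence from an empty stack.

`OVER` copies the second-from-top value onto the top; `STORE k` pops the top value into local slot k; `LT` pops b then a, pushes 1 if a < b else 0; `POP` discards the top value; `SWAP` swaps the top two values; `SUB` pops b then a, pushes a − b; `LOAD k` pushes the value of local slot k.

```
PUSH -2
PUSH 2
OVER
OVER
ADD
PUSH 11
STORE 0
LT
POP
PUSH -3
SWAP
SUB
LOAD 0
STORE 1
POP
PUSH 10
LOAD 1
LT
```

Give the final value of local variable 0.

11

PUSH -2 -> [-2]
PUSH 2  -> [-2, 2]
OVER    -> [-2, 2, -2]
OVER    -> [-2, 2, -2, 2]
ADD     -> [-2, 2, 0]
PUSH 11 -> [-2, 2, 0, 11]
STORE 0 -> [-2, 2, 0]
LT      -> [-2, 0]
POP     -> [-2]
PUSH -3 -> [-2, -3]
SWAP    -> [-3, -2]
SUB     -> [-1]
LOAD 0  -> [-1, 11]
STORE 1 -> [-1]
POP     -> []
PUSH 10 -> [10]
LOAD 1  -> [10, 11]
LT      -> [1]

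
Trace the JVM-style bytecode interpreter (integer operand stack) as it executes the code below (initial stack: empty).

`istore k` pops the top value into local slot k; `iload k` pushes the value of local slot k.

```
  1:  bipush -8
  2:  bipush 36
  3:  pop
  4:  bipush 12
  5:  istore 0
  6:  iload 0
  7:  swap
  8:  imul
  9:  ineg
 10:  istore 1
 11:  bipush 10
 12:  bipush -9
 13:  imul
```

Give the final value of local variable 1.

bipush -8 → [-8]
bipush 36 → [-8, 36]
pop       → [-8]
bipush 12 → [-8, 12]
istore 0  → [-8]
iload 0   → [-8, 12]
swap      → [12, -8]
imul      → [-96]
ineg      → [96]
istore 1  → []
bipush 10 → [10]
bipush -9 → [10, -9]
imul      → [-90]

96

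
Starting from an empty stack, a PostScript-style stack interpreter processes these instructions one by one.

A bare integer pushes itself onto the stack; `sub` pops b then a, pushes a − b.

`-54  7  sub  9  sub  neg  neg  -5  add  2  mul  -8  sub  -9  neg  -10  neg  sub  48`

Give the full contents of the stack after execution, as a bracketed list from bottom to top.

-54  -54
7    -54 7
sub  -61
9    -61 9
sub  -70
neg  70
neg  -70
-5   -70 -5
add  -75
2    -75 2
mul  -150
-8   -150 -8
sub  -142
-9   -142 -9
neg  -142 9
-10  -142 9 -10
neg  -142 9 10
sub  -142 -1
48   -142 -1 48

[-142, -1, 48]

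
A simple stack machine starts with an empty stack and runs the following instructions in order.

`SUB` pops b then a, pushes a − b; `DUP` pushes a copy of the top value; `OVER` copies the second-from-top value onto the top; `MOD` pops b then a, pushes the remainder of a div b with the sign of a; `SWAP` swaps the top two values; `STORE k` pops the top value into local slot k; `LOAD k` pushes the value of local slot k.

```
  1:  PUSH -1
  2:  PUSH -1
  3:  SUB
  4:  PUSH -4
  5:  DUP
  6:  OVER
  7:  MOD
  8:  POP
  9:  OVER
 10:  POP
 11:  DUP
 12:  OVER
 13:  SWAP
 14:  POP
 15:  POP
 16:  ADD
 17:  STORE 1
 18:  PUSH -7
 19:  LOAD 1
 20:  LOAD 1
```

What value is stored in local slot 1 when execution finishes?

-4

PUSH -1 -> -1
PUSH -1 -> -1 -1
SUB     -> 0
PUSH -4 -> 0 -4
DUP     -> 0 -4 -4
OVER    -> 0 -4 -4 -4
MOD     -> 0 -4 0
POP     -> 0 -4
OVER    -> 0 -4 0
POP     -> 0 -4
DUP     -> 0 -4 -4
OVER    -> 0 -4 -4 -4
SWAP    -> 0 -4 -4 -4
POP     -> 0 -4 -4
POP     -> 0 -4
ADD     -> -4
STORE 1 -> (empty)
PUSH -7 -> -7
LOAD 1  -> -7 -4
LOAD 1  -> -7 -4 -4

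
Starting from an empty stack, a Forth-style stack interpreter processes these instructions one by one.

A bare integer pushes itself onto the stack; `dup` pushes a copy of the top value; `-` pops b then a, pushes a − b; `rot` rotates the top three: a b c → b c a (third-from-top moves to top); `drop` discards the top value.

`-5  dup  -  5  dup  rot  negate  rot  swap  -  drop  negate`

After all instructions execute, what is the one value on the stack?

-5

-5      [-5]
dup     [-5, -5]
-       [0]
5       [0, 5]
dup     [0, 5, 5]
rot     [5, 5, 0]
negate  [5, 5, 0]
rot     [5, 0, 5]
swap    [5, 5, 0]
-       [5, 5]
drop    [5]
negate  [-5]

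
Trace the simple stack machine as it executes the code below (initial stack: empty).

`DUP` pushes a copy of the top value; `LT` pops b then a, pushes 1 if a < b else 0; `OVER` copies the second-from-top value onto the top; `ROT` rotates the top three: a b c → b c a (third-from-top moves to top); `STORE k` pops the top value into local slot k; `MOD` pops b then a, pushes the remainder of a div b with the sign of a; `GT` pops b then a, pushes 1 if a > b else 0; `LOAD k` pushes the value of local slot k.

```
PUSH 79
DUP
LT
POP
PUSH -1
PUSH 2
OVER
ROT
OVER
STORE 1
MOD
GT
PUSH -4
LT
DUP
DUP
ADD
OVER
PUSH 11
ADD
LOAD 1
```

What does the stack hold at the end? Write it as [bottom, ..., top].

PUSH 79 → [79]
DUP     → [79, 79]
LT      → [0]
POP     → []
PUSH -1 → [-1]
PUSH 2  → [-1, 2]
OVER    → [-1, 2, -1]
ROT     → [2, -1, -1]
OVER    → [2, -1, -1, -1]
STORE 1 → [2, -1, -1]
MOD     → [2, 0]
GT      → [1]
PUSH -4 → [1, -4]
LT      → [0]
DUP     → [0, 0]
DUP     → [0, 0, 0]
ADD     → [0, 0]
OVER    → [0, 0, 0]
PUSH 11 → [0, 0, 0, 11]
ADD     → [0, 0, 11]
LOAD 1  → [0, 0, 11, -1]

[0, 0, 11, -1]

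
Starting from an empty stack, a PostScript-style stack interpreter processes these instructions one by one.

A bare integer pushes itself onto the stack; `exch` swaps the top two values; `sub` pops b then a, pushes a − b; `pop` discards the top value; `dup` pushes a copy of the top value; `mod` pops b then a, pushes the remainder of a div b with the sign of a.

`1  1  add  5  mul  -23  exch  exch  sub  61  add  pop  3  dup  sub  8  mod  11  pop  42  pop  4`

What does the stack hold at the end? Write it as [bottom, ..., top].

1    : 1
1    : 1 1
add  : 2
5    : 2 5
mul  : 10
-23  : 10 -23
exch : -23 10
exch : 10 -23
sub  : 33
61   : 33 61
add  : 94
pop  : (empty)
3    : 3
dup  : 3 3
sub  : 0
8    : 0 8
mod  : 0
11   : 0 11
pop  : 0
42   : 0 42
pop  : 0
4    : 0 4

[0, 4]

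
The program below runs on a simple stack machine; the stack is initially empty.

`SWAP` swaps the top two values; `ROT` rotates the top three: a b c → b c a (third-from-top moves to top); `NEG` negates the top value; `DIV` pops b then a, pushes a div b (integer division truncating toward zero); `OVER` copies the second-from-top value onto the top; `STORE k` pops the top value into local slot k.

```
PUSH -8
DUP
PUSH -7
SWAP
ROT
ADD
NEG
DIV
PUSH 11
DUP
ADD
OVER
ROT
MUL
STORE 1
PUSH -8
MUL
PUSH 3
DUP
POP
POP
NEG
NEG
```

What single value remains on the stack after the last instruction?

-176

PUSH -8 : -8
DUP     : -8 -8
PUSH -7 : -8 -8 -7
SWAP    : -8 -7 -8
ROT     : -7 -8 -8
ADD     : -7 -16
NEG     : -7 16
DIV     : 0
PUSH 11 : 0 11
DUP     : 0 11 11
ADD     : 0 22
OVER    : 0 22 0
ROT     : 22 0 0
MUL     : 22 0
STORE 1 : 22
PUSH -8 : 22 -8
MUL     : -176
PUSH 3  : -176 3
DUP     : -176 3 3
POP     : -176 3
POP     : -176
NEG     : 176
NEG     : -176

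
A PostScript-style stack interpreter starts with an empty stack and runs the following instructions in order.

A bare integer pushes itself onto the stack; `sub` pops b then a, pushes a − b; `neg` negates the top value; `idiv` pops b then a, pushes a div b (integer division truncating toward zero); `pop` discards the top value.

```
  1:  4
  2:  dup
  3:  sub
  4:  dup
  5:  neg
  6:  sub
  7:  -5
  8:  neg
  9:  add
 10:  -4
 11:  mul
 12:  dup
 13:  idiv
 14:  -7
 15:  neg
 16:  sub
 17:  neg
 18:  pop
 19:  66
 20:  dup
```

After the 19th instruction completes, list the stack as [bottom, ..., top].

[66]

4    → 4
dup  → 4 4
sub  → 0
dup  → 0 0
neg  → 0 0
sub  → 0
-5   → 0 -5
neg  → 0 5
add  → 5
-4   → 5 -4
mul  → -20
dup  → -20 -20
idiv → 1
-7   → 1 -7
neg  → 1 7
sub  → -6
neg  → 6
pop  → (empty)
66   → 66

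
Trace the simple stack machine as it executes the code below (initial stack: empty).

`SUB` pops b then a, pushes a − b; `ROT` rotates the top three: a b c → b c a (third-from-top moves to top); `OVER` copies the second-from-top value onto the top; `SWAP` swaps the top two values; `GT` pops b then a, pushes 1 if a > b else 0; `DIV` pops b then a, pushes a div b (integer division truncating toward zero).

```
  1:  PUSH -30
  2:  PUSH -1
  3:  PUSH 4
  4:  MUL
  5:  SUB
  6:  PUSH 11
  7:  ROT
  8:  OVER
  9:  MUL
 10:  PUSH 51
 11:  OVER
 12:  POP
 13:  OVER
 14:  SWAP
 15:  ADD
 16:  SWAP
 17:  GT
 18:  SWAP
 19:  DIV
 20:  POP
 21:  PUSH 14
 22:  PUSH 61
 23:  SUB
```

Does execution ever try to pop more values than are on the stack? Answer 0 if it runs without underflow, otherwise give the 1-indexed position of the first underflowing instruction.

PUSH -30 → -30
PUSH -1  → -30 -1
PUSH 4   → -30 -1 4
MUL      → -30 -4
SUB      → -26
PUSH 11  → -26 11
ROT  — needs 3 operands, stack has 2 → underflow

7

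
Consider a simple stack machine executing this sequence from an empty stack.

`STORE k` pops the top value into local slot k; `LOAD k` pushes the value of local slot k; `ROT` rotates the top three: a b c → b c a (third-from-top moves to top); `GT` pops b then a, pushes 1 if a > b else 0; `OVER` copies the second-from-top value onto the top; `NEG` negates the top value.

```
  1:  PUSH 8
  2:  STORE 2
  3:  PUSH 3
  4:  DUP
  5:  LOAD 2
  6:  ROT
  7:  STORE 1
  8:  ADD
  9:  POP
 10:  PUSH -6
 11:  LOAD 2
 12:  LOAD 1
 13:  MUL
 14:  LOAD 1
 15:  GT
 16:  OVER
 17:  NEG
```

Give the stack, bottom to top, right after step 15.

PUSH 8   [8]
STORE 2  []
PUSH 3   [3]
DUP      [3, 3]
LOAD 2   [3, 3, 8]
ROT      [3, 8, 3]
STORE 1  [3, 8]
ADD      [11]
POP      []
PUSH -6  [-6]
LOAD 2   [-6, 8]
LOAD 1   [-6, 8, 3]
MUL      [-6, 24]
LOAD 1   [-6, 24, 3]
GT       [-6, 1]

[-6, 1]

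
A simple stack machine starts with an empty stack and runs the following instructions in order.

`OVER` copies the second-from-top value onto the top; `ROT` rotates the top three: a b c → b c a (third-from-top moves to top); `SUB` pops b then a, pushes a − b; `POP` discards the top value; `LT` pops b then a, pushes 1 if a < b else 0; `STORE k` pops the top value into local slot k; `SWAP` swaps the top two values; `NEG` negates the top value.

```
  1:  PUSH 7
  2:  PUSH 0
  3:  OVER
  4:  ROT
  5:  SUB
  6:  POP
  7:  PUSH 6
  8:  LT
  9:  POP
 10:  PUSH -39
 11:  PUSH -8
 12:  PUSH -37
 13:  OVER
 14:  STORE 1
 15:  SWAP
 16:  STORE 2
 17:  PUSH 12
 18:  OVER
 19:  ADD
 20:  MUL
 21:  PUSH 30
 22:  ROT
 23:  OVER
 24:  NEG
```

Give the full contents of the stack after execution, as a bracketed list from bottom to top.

[925, 30, -39, -30]

PUSH 7   -> [7]
PUSH 0   -> [7, 0]
OVER     -> [7, 0, 7]
ROT      -> [0, 7, 7]
SUB      -> [0, 0]
POP      -> [0]
PUSH 6   -> [0, 6]
LT       -> [1]
POP      -> []
PUSH -39 -> [-39]
PUSH -8  -> [-39, -8]
PUSH -37 -> [-39, -8, -37]
OVER     -> [-39, -8, -37, -8]
STORE 1  -> [-39, -8, -37]
SWAP     -> [-39, -37, -8]
STORE 2  -> [-39, -37]
PUSH 12  -> [-39, -37, 12]
OVER     -> [-39, -37, 12, -37]
ADD      -> [-39, -37, -25]
MUL      -> [-39, 925]
PUSH 30  -> [-39, 925, 30]
ROT      -> [925, 30, -39]
OVER     -> [925, 30, -39, 30]
NEG      -> [925, 30, -39, -30]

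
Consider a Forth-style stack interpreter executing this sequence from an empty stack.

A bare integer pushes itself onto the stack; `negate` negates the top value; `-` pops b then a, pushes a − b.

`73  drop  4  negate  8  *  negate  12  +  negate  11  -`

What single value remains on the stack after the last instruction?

-55

73     -> [73]
drop   -> []
4      -> [4]
negate -> [-4]
8      -> [-4, 8]
*      -> [-32]
negate -> [32]
12     -> [32, 12]
+      -> [44]
negate -> [-44]
11     -> [-44, 11]
-      -> [-55]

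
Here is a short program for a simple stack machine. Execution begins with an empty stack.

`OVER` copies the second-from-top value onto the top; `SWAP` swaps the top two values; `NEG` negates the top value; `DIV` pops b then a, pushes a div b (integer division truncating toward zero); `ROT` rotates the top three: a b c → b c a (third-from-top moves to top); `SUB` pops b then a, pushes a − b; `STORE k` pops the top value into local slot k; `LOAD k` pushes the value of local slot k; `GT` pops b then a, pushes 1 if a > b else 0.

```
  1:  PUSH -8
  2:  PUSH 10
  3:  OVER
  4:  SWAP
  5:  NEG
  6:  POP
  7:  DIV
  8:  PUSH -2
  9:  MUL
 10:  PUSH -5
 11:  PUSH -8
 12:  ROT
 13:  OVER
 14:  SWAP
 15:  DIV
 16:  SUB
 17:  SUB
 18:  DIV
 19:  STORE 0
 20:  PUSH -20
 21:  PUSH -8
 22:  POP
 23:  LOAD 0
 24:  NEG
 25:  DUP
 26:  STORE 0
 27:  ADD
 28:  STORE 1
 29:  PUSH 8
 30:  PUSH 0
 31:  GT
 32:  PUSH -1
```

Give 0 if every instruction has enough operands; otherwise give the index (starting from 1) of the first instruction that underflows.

18

PUSH -8 → [-8]
PUSH 10 → [-8, 10]
OVER    → [-8, 10, -8]
SWAP    → [-8, -8, 10]
NEG     → [-8, -8, -10]
POP     → [-8, -8]
DIV     → [1]
PUSH -2 → [1, -2]
MUL     → [-2]
PUSH -5 → [-2, -5]
PUSH -8 → [-2, -5, -8]
ROT     → [-5, -8, -2]
OVER    → [-5, -8, -2, -8]
SWAP    → [-5, -8, -8, -2]
DIV     → [-5, -8, 4]
SUB     → [-5, -12]
SUB     → [7]
DIV  — needs 2 operands, stack has 1 → underflow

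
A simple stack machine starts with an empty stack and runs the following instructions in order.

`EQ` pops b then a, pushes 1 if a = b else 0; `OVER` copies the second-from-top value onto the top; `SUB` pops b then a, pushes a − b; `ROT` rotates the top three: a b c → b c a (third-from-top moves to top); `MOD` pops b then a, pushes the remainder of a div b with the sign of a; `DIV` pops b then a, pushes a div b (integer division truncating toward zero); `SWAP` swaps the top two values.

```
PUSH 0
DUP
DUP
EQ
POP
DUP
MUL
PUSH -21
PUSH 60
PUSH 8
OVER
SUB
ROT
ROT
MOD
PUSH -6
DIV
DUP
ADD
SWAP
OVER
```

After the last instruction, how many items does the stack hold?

PUSH 0   -> 0
DUP      -> 0 0
DUP      -> 0 0 0
EQ       -> 0 1
POP      -> 0
DUP      -> 0 0
MUL      -> 0
PUSH -21 -> 0 -21
PUSH 60  -> 0 -21 60
PUSH 8   -> 0 -21 60 8
OVER     -> 0 -21 60 8 60
SUB      -> 0 -21 60 -52
ROT      -> 0 60 -52 -21
ROT      -> 0 -52 -21 60
MOD      -> 0 -52 -21
PUSH -6  -> 0 -52 -21 -6
DIV      -> 0 -52 3
DUP      -> 0 -52 3 3
ADD      -> 0 -52 6
SWAP     -> 0 6 -52
OVER     -> 0 6 -52 6

4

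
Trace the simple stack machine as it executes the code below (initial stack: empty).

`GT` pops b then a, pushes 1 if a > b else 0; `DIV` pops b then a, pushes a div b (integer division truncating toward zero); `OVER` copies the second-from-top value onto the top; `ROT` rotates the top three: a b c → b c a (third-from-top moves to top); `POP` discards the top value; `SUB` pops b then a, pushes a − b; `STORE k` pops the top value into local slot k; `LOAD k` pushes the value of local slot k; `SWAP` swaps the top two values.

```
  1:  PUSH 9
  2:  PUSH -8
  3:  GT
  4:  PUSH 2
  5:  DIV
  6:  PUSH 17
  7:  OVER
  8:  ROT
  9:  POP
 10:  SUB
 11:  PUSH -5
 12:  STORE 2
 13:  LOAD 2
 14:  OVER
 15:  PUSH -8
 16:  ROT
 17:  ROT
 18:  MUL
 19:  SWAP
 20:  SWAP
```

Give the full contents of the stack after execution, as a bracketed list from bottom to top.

[17, -8, -85]

PUSH 9  -> 9
PUSH -8 -> 9 -8
GT      -> 1
PUSH 2  -> 1 2
DIV     -> 0
PUSH 17 -> 0 17
OVER    -> 0 17 0
ROT     -> 17 0 0
POP     -> 17 0
SUB     -> 17
PUSH -5 -> 17 -5
STORE 2 -> 17
LOAD 2  -> 17 -5
OVER    -> 17 -5 17
PUSH -8 -> 17 -5 17 -8
ROT     -> 17 17 -8 -5
ROT     -> 17 -8 -5 17
MUL     -> 17 -8 -85
SWAP    -> 17 -85 -8
SWAP    -> 17 -8 -85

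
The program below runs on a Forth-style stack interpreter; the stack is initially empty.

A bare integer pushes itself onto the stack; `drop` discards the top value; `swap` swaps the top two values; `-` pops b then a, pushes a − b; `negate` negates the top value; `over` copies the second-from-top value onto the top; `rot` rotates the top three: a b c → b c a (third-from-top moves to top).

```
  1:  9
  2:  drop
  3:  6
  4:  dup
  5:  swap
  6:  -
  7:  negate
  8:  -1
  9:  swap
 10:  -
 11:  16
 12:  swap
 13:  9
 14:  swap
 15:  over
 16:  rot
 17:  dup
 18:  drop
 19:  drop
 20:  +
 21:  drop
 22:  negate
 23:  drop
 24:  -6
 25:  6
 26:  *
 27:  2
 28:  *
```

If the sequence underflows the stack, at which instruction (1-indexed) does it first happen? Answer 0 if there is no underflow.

0

9      -> [9]
drop   -> []
6      -> [6]
dup    -> [6, 6]
swap   -> [6, 6]
-      -> [0]
negate -> [0]
-1     -> [0, -1]
swap   -> [-1, 0]
-      -> [-1]
16     -> [-1, 16]
swap   -> [16, -1]
9      -> [16, -1, 9]
swap   -> [16, 9, -1]
over   -> [16, 9, -1, 9]
rot    -> [16, -1, 9, 9]
dup    -> [16, -1, 9, 9, 9]
drop   -> [16, -1, 9, 9]
drop   -> [16, -1, 9]
+      -> [16, 8]
drop   -> [16]
negate -> [-16]
drop   -> []
-6     -> [-6]
6      -> [-6, 6]
*      -> [-36]
2      -> [-36, 2]
*      -> [-72]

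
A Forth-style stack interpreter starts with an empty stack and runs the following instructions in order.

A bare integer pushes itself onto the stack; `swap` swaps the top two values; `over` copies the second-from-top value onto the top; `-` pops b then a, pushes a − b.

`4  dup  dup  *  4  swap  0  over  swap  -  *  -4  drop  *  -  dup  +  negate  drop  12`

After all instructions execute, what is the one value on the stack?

4      -> [4]
dup    -> [4, 4]
dup    -> [4, 4, 4]
*      -> [4, 16]
4      -> [4, 16, 4]
swap   -> [4, 4, 16]
0      -> [4, 4, 16, 0]
over   -> [4, 4, 16, 0, 16]
swap   -> [4, 4, 16, 16, 0]
-      -> [4, 4, 16, 16]
*      -> [4, 4, 256]
-4     -> [4, 4, 256, -4]
drop   -> [4, 4, 256]
*      -> [4, 1024]
-      -> [-1020]
dup    -> [-1020, -1020]
+      -> [-2040]
negate -> [2040]
drop   -> []
12     -> [12]

12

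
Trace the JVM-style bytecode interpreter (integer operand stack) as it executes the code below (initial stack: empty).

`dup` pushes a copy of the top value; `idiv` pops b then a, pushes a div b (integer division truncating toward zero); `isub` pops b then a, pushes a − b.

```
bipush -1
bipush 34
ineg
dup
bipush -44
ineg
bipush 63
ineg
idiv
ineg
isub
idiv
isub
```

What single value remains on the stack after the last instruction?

bipush -1  : -1
bipush 34  : -1 34
ineg       : -1 -34
dup        : -1 -34 -34
bipush -44 : -1 -34 -34 -44
ineg       : -1 -34 -34 44
bipush 63  : -1 -34 -34 44 63
ineg       : -1 -34 -34 44 -63
idiv       : -1 -34 -34 0
ineg       : -1 -34 -34 0
isub       : -1 -34 -34
idiv       : -1 1
isub       : -2

-2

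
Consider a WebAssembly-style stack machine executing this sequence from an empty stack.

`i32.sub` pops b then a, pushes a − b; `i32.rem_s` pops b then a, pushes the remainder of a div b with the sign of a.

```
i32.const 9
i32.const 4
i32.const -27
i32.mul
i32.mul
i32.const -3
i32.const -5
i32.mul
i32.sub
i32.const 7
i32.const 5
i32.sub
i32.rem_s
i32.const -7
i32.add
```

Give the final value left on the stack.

-8

i32.const 9   -> [9]
i32.const 4   -> [9, 4]
i32.const -27 -> [9, 4, -27]
i32.mul       -> [9, -108]
i32.mul       -> [-972]
i32.const -3  -> [-972, -3]
i32.const -5  -> [-972, -3, -5]
i32.mul       -> [-972, 15]
i32.sub       -> [-987]
i32.const 7   -> [-987, 7]
i32.const 5   -> [-987, 7, 5]
i32.sub       -> [-987, 2]
i32.rem_s     -> [-1]
i32.const -7  -> [-1, -7]
i32.add       -> [-8]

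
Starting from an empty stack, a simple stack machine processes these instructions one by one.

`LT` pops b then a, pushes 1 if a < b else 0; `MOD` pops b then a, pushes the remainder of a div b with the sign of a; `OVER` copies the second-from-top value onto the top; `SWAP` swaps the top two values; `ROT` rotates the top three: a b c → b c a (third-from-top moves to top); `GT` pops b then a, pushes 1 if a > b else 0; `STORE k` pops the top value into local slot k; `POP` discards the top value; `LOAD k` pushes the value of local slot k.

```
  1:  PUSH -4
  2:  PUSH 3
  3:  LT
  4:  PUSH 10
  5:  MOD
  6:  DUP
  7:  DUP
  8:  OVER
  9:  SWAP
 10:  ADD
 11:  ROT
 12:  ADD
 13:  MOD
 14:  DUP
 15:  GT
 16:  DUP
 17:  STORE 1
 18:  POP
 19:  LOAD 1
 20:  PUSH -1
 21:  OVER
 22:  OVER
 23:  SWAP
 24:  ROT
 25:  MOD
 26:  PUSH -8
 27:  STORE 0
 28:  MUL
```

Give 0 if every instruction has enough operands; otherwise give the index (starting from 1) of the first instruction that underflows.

0

PUSH -4  -4
PUSH 3   -4 3
LT       1
PUSH 10  1 10
MOD      1
DUP      1 1
DUP      1 1 1
OVER     1 1 1 1
SWAP     1 1 1 1
ADD      1 1 2
ROT      1 2 1
ADD      1 3
MOD      1
DUP      1 1
GT       0
DUP      0 0
STORE 1  0
POP      (empty)
LOAD 1   0
PUSH -1  0 -1
OVER     0 -1 0
OVER     0 -1 0 -1
SWAP     0 -1 -1 0
ROT      0 -1 0 -1
MOD      0 -1 0
PUSH -8  0 -1 0 -8
STORE 0  0 -1 0
MUL      0 0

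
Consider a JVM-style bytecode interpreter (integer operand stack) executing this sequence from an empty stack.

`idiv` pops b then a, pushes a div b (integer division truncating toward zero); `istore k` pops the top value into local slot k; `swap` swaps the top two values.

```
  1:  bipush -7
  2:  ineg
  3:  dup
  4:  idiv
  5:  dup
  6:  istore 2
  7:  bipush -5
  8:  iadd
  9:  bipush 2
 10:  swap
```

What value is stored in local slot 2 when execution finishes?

1

bipush -7 → [-7]
ineg      → [7]
dup       → [7, 7]
idiv      → [1]
dup       → [1, 1]
istore 2  → [1]
bipush -5 → [1, -5]
iadd      → [-4]
bipush 2  → [-4, 2]
swap      → [2, -4]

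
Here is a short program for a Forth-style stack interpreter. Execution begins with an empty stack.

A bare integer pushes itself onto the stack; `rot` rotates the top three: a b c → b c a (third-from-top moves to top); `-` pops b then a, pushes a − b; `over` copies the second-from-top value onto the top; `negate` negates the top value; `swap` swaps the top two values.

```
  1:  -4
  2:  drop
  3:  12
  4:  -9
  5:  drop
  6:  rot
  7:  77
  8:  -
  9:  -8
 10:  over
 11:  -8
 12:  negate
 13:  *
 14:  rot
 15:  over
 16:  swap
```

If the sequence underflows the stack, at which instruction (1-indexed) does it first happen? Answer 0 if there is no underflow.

-4    -4
drop  (empty)
12    12
-9    12 -9
drop  12
rot  — needs 3 operands, stack has 1 → underflow

6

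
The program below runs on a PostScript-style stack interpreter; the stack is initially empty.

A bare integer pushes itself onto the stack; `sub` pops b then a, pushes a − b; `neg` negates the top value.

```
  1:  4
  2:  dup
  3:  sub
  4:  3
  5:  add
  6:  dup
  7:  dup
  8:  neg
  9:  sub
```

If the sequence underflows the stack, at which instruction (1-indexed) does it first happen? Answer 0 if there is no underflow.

0

4   -> [4]
dup -> [4, 4]
sub -> [0]
3   -> [0, 3]
add -> [3]
dup -> [3, 3]
dup -> [3, 3, 3]
neg -> [3, 3, -3]
sub -> [3, 6]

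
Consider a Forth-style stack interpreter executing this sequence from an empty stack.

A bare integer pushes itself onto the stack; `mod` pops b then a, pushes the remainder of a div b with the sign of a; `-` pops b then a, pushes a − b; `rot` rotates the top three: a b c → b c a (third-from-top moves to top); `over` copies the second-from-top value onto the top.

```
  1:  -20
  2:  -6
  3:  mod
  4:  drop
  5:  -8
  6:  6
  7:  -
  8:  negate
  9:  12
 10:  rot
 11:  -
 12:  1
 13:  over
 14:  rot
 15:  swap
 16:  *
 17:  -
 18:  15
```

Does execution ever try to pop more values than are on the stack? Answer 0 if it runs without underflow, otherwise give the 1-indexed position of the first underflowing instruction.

10

-20    : -20
-6     : -20 -6
mod    : -2
drop   : (empty)
-8     : -8
6      : -8 6
-      : -14
negate : 14
12     : 14 12
rot  — needs 3 operands, stack has 2 → underflow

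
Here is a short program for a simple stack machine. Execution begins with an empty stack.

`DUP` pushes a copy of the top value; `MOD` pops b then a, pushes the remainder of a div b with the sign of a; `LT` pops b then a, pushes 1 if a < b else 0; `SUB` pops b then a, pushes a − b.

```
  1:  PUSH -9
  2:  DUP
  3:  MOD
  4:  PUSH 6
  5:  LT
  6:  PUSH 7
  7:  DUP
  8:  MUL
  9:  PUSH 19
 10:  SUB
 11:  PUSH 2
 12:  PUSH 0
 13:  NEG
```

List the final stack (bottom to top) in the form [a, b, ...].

[1, 30, 2, 0]

PUSH -9  [-9]
DUP      [-9, -9]
MOD      [0]
PUSH 6   [0, 6]
LT       [1]
PUSH 7   [1, 7]
DUP      [1, 7, 7]
MUL      [1, 49]
PUSH 19  [1, 49, 19]
SUB      [1, 30]
PUSH 2   [1, 30, 2]
PUSH 0   [1, 30, 2, 0]
NEG      [1, 30, 2, 0]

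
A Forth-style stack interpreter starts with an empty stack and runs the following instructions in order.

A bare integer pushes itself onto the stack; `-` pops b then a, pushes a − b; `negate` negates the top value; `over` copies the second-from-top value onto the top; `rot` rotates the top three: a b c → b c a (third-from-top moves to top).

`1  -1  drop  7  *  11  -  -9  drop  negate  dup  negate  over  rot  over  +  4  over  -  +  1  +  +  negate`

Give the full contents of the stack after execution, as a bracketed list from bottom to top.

1      -> 1
-1     -> 1 -1
drop   -> 1
7      -> 1 7
*      -> 7
11     -> 7 11
-      -> -4
-9     -> -4 -9
drop   -> -4
negate -> 4
dup    -> 4 4
negate -> 4 -4
over   -> 4 -4 4
rot    -> -4 4 4
over   -> -4 4 4 4
+      -> -4 4 8
4      -> -4 4 8 4
over   -> -4 4 8 4 8
-      -> -4 4 8 -4
+      -> -4 4 4
1      -> -4 4 4 1
+      -> -4 4 5
+      -> -4 9
negate -> -4 -9

[-4, -9]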